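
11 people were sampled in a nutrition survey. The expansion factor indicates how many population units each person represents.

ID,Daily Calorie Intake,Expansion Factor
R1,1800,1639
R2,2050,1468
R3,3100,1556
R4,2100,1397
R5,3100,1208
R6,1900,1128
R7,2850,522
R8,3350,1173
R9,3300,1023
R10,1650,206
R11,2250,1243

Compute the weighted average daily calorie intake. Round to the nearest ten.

2510

Weighted sum = 1800×1639 + 2050×1468 + 3100×1556 + 2100×1397 + 3100×1208 + 1900×1128 + 2850×522 + 3350×1173 + 3300×1023 + 1650×206 + 2250×1243
  = 2950200 + 3009400 + 4823600 + 2933700 + 3744800 + 2143200 + 1487700 + 3929550 + 3375900 + 339900 + 2796750 = 31534700
Sum of weights = 12563
Weighted mean = 31534700 / 12563 = 2510.125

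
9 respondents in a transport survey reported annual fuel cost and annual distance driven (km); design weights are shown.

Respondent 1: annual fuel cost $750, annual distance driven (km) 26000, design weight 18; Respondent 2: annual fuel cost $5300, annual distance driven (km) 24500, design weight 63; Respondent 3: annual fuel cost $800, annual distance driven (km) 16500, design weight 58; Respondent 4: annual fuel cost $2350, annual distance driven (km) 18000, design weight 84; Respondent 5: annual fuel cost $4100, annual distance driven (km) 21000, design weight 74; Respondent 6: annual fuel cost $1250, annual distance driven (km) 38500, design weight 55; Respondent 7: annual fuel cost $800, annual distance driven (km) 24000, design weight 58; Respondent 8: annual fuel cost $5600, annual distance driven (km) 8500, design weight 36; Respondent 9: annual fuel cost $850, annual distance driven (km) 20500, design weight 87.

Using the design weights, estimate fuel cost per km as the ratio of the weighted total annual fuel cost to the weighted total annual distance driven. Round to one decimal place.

Σ wᵢ·y = 750×18 + 5300×63 + 800×58 + 2350×84 + 4100×74 + 1250×55 + 800×58 + 5600×36 + 850×87
  = 13500 + 333900 + 46400 + 197400 + 303400 + 68750 + 46400 + 201600 + 73950 = 1285300
Σ wᵢ·x = 26000×18 + 24500×63 + 16500×58 + 18000×84 + 21000×74 + 38500×55 + 24000×58 + 8500×36 + 20500×87
  = 468000 + 1543500 + 957000 + 1512000 + 1554000 + 2117500 + 1392000 + 306000 + 1783500 = 11633500
Ratio = 1285300 / 11633500 = 0.11048266

0.1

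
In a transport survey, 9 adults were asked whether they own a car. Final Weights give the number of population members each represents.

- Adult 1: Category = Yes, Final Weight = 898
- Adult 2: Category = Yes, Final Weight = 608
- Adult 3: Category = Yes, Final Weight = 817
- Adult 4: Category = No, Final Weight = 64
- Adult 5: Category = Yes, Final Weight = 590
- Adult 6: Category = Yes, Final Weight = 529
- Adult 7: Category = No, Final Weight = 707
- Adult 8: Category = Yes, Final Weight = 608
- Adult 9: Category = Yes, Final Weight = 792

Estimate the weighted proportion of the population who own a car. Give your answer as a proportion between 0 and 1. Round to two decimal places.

Sum of weights for 'Yes' = 898 + 608 + 817 + 590 + 529 + 608 + 792 = 4842
Total weight = 5613
Weighted proportion = 4842 / 5613 = 0.8626403

0.86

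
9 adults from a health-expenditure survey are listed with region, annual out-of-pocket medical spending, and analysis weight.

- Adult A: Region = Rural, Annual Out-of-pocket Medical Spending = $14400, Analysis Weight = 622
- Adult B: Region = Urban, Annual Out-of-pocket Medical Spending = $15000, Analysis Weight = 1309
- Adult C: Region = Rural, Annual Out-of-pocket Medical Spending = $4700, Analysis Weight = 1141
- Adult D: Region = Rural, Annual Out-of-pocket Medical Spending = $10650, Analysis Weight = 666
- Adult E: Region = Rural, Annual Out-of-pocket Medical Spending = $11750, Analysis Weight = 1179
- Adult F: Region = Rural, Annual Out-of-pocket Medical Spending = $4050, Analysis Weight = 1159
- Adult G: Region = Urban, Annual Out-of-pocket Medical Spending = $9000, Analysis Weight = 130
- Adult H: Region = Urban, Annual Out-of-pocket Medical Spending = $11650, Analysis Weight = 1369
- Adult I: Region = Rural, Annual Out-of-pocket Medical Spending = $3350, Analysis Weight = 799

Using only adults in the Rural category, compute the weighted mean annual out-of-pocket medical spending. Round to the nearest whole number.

7660

Rural rows: A, C, D, E, F, I
Weighted sum = 14400×622 + 4700×1141 + 10650×666 + 11750×1179 + 4050×1159 + 3350×799
  = 8956800 + 5362700 + 7092900 + 13853250 + 4693950 + 2676650 = 42636250
Sum of weights = 622 + 1141 + 666 + 1179 + 1159 + 799 = 5566
Weighted mean = 42636250 / 5566 = 7660.124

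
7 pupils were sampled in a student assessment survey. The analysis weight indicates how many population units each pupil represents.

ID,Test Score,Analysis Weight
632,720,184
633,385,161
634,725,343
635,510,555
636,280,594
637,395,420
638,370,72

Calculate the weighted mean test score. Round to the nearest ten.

470

Weighted sum = 720×184 + 385×161 + 725×343 + 510×555 + 280×594 + 395×420 + 370×72
  = 132480 + 61985 + 248675 + 283050 + 166320 + 165900 + 26640 = 1085050
Sum of weights = 2329
Weighted mean = 1085050 / 2329 = 465.88665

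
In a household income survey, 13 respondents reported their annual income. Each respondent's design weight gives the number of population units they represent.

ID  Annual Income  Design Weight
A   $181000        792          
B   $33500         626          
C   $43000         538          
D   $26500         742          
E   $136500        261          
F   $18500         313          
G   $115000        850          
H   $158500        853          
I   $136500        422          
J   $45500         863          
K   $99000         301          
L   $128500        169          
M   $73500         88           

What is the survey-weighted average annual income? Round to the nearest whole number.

Weighted sum = 636340500
Sum of weights = 6818
Weighted mean = 636340500 / 6818 = 93332.429

93332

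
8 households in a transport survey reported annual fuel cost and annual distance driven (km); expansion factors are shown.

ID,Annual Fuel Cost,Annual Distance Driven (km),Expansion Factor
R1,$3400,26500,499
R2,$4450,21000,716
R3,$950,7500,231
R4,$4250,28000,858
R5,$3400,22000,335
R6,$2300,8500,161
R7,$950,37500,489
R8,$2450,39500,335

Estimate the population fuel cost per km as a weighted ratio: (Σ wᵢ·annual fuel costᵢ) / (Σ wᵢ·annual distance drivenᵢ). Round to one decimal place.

0.1

Σ wᵢ·y = 3400×499 + 4450×716 + 950×231 + 4250×858 + 3400×335 + 2300×161 + 950×489 + 2450×335
  = 11543350
Σ wᵢ·x = 26500×499 + 21000×716 + 7500×231 + 28000×858 + 22000×335 + 8500×161 + 37500×489 + 39500×335
  = 13223500 + 15036000 + 1732500 + 24024000 + 7370000 + 1368500 + 18337500 + 13232500 = 94324500
Ratio = 11543350 / 94324500 = 0.12237913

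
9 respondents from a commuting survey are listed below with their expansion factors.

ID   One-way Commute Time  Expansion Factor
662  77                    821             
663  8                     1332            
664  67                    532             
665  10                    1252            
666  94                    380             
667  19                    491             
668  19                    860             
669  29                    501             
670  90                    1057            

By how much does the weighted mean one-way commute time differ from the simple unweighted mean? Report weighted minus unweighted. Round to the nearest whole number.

Unweighted sum = 77 + 8 + 67 + 10 + 94 + 19 + 19 + 29 + 90 = 413
Unweighted mean = 413 / 9 = 45.888889
Weighted sum = 77×821 + 8×1332 + 67×532 + 10×1252 + 94×380 + 19×491 + 19×860 + 29×501 + 90×1057
  = 293085
Sum of weights = 821 + 1332 + 532 + 1252 + 380 + 491 + 860 + 501 + 1057 = 7226
Weighted mean = 293085 / 7226 = 40.559784
Difference (weighted minus unweighted) = -5.3291048

-5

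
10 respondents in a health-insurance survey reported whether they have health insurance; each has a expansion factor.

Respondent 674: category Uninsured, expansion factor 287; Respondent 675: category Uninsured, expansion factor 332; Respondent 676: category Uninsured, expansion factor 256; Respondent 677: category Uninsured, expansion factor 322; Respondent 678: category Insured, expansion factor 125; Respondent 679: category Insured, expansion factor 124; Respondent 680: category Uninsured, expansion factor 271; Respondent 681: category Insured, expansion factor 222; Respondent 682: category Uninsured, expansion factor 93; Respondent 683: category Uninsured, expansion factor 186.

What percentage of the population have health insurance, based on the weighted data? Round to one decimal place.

21.2

Sum of weights for 'Insured' = 125 + 124 + 222 = 471
Total weight = 287 + 332 + 256 + 322 + 125 + 124 + 271 + 222 + 93 + 186 = 2218
Weighted proportion = 471 / 2218 = 0.21235347 → 21.235347%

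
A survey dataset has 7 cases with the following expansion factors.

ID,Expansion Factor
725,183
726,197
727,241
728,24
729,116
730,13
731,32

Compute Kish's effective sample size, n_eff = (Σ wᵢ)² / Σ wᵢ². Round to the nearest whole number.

Σ wᵢ = 806
Σ wᵢ² = 33489 + 38809 + 58081 + 576 + 13456 + 169 + 1024 = 145604
n_eff = 806² / 145604 = 649636 / 145604 = 4.4616631

4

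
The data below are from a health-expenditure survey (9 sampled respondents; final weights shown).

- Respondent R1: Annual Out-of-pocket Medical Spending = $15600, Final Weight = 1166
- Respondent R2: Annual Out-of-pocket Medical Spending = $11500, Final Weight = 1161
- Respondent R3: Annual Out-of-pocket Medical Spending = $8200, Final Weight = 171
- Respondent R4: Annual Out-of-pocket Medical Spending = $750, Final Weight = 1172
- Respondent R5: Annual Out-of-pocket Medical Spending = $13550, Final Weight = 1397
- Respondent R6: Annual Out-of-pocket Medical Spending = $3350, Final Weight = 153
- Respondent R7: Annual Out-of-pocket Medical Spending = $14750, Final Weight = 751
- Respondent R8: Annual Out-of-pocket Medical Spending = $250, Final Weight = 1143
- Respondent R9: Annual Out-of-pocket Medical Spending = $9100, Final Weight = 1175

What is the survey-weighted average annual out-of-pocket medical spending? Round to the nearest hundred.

Weighted sum = 15600×1166 + 11500×1161 + 8200×171 + 750×1172 + 13550×1397 + 3350×153 + 14750×751 + 250×1143 + 9100×1175
  = 18189600 + 13351500 + 1402200 + 879000 + 18929350 + 512550 + 11077250 + 285750 + 10692500 = 75319700
Sum of weights = 1166 + 1161 + 171 + 1172 + 1397 + 153 + 751 + 1143 + 1175 = 8289
Weighted mean = 75319700 / 8289 = 9086.7053

9100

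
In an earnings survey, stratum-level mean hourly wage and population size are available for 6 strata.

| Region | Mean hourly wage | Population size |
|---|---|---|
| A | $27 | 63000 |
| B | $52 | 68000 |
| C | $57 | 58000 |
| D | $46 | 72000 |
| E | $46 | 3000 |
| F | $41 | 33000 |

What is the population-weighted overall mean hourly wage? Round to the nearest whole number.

45

Σ Nₕ·x̄ₕ = 27×63000 + 52×68000 + 57×58000 + 46×72000 + 46×3000 + 41×33000
  = 1701000 + 3536000 + 3306000 + 3312000 + 138000 + 1353000 = 13346000
Σ Nₕ = 63000 + 68000 + 58000 + 72000 + 3000 + 33000 = 297000
Overall mean = 13346000 / 297000 = 44.936027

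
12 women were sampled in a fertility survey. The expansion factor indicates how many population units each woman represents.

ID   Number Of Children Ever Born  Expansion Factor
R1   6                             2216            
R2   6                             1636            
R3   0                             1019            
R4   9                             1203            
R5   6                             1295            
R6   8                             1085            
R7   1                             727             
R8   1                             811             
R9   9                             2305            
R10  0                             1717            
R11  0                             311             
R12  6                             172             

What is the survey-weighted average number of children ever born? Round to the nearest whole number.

5

Weighted sum = 6×2216 + 6×1636 + 0×1019 + 9×1203 + 6×1295 + 8×1085 + 1×727 + 1×811 + 9×2305 + 0×1717 + 0×311 + 6×172
  = 13296 + 9816 + 0 + 10827 + 7770 + 8680 + 727 + 811 + 20745 + 0 + 0 + 1032 = 73704
Sum of weights = 14497
Weighted mean = 73704 / 14497 = 5.0840864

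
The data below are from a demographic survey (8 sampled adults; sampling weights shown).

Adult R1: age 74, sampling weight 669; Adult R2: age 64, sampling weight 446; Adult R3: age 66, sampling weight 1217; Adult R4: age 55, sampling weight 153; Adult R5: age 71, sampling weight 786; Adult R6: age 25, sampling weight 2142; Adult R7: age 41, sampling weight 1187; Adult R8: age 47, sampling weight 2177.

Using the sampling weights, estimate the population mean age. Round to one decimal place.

48.7

Weighted sum = 74×669 + 64×446 + 66×1217 + 55×153 + 71×786 + 25×2142 + 41×1187 + 47×2177
  = 49506 + 28544 + 80322 + 8415 + 55806 + 53550 + 48667 + 102319 = 427129
Sum of weights = 669 + 446 + 1217 + 153 + 786 + 2142 + 1187 + 2177 = 8777
Weighted mean = 427129 / 8777 = 48.664578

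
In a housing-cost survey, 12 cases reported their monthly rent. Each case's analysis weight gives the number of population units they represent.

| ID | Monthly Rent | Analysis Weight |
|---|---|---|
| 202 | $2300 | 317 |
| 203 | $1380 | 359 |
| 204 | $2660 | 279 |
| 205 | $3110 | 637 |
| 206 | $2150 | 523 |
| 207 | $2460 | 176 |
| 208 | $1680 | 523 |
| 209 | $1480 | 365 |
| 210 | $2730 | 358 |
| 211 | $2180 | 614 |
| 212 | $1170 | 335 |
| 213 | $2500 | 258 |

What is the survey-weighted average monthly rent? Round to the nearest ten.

2170

Weighted sum = 2300×317 + 1380×359 + 2660×279 + 3110×637 + 2150×523 + 2460×176 + 1680×523 + 1480×365 + 2730×358 + 2180×614 + 1170×335 + 2500×258
  = 729100 + 495420 + 742140 + 1981070 + 1124450 + 432960 + 878640 + 540200 + 977340 + 1338520 + 391950 + 645000 = 10276790
Sum of weights = 4744
Weighted mean = 10276790 / 4744 = 2166.2711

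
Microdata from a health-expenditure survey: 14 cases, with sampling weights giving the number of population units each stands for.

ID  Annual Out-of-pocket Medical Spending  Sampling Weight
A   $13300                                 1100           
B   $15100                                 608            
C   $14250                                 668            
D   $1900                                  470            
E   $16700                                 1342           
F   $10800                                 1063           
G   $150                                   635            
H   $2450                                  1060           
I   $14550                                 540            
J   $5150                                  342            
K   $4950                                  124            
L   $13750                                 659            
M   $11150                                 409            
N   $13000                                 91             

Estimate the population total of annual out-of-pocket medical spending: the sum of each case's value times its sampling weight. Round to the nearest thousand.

95844000

Weighted total = 95843550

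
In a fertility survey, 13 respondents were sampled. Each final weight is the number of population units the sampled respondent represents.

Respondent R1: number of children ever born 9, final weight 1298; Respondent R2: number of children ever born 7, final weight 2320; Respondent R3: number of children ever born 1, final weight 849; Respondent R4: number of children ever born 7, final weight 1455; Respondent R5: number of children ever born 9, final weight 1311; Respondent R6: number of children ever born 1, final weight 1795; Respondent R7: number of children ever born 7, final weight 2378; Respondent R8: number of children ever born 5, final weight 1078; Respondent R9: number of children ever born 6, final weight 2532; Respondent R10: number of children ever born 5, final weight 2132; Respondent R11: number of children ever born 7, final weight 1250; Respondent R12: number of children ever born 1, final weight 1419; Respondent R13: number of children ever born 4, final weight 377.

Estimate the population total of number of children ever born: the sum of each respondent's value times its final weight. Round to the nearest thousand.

112000

Weighted total = 112115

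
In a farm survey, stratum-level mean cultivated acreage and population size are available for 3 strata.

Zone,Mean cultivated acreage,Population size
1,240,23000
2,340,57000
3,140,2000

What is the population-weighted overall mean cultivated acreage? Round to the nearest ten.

310

Σ Nₕ·x̄ₕ = 240×23000 + 340×57000 + 140×2000
  = 5520000 + 19380000 + 280000 = 25180000
Σ Nₕ = 23000 + 57000 + 2000 = 82000
Overall mean = 25180000 / 82000 = 307.07317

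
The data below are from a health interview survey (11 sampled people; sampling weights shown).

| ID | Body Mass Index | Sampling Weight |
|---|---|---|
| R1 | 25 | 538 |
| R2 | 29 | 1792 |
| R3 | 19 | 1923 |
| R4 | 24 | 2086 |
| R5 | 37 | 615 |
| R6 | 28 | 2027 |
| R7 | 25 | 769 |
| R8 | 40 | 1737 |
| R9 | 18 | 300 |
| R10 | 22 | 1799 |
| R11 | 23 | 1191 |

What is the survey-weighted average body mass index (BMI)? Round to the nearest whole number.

27

Weighted sum = 25×538 + 29×1792 + 19×1923 + 24×2086 + 37×615 + 28×2027 + 25×769 + 40×1737 + 18×300 + 22×1799 + 23×1191
  = 13450 + 51968 + 36537 + 50064 + 22755 + 56756 + 19225 + 69480 + 5400 + 39578 + 27393 = 392606
Sum of weights = 538 + 1792 + 1923 + 2086 + 615 + 2027 + 769 + 1737 + 300 + 1799 + 1191 = 14777
Weighted mean = 392606 / 14777 = 26.568722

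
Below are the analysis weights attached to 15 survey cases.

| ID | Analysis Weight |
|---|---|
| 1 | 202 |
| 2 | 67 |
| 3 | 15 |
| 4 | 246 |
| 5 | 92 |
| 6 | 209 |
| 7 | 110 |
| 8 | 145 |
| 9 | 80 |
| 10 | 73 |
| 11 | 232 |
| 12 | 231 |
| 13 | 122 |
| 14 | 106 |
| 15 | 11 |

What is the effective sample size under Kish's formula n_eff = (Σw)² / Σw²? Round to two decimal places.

11.20

Σ wᵢ = 1941
Σ wᵢ² = 336459
n_eff = 1941² / 336459 = 3767481 / 336459 = 11.197445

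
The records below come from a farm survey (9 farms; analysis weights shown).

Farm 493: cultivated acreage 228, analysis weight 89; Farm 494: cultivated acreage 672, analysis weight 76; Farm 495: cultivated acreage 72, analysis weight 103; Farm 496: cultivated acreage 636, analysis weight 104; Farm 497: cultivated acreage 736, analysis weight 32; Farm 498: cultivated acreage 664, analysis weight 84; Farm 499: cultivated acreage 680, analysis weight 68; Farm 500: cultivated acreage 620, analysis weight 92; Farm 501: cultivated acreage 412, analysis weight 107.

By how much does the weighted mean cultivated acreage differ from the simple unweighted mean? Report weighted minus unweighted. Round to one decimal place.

-32.2

Unweighted sum = 228 + 672 + 72 + 636 + 736 + 664 + 680 + 620 + 412 = 4720
Unweighted mean = 4720 / 9 = 524.44444
Weighted sum = 228×89 + 672×76 + 72×103 + 636×104 + 736×32 + 664×84 + 680×68 + 620×92 + 412×107
  = 20292 + 51072 + 7416 + 66144 + 23552 + 55776 + 46240 + 57040 + 44084 = 371616
Sum of weights = 89 + 76 + 103 + 104 + 32 + 84 + 68 + 92 + 107 = 755
Weighted mean = 371616 / 755 = 492.20662
Difference (weighted minus unweighted) = -32.237822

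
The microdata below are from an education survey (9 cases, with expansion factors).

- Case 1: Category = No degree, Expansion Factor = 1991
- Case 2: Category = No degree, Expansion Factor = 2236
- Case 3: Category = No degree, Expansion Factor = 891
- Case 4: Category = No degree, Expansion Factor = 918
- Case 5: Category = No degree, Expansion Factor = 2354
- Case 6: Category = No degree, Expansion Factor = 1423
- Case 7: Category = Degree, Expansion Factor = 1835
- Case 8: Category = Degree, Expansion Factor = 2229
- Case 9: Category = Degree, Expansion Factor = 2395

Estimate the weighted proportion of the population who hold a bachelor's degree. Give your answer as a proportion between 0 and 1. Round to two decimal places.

Sum of weights for 'Degree' = 1835 + 2229 + 2395 = 6459
Total weight = 1991 + 2236 + 891 + 918 + 2354 + 1423 + 1835 + 2229 + 2395 = 16272
Weighted proportion = 6459 / 16272 = 0.39693953

0.40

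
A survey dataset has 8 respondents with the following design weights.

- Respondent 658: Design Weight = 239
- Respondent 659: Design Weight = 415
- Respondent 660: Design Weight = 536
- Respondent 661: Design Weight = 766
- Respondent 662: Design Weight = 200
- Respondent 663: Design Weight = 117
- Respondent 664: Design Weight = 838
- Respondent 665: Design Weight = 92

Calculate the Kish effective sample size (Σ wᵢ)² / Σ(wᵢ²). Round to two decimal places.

5.49

Σ wᵢ = 239 + 415 + 536 + 766 + 200 + 117 + 838 + 92 = 3203
Σ wᵢ² = 57121 + 172225 + 287296 + 586756 + 40000 + 13689 + 702244 + 8464 = 1867795
n_eff = 3203² / 1867795 = 10259209 / 1867795 = 5.4926847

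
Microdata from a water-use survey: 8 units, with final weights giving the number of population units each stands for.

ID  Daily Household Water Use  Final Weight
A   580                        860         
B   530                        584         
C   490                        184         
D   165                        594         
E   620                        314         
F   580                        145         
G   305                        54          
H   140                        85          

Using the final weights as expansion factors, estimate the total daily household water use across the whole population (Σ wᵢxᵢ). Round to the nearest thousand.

Weighted total = 580×860 + 530×584 + 490×184 + 165×594 + 620×314 + 580×145 + 305×54 + 140×85
  = 498800 + 309520 + 90160 + 98010 + 194680 + 84100 + 16470 + 11900 = 1303640

1304000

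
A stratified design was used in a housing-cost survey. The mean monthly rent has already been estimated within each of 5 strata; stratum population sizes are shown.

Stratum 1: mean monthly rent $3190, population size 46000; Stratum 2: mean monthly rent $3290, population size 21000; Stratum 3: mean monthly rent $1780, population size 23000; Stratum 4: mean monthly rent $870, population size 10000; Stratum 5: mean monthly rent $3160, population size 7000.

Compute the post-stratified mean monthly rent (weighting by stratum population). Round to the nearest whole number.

2688

Σ Nₕ·x̄ₕ = 3190×46000 + 3290×21000 + 1780×23000 + 870×10000 + 3160×7000
  = 146740000 + 69090000 + 40940000 + 8700000 + 22120000 = 287590000
Σ Nₕ = 46000 + 21000 + 23000 + 10000 + 7000 = 107000
Overall mean = 287590000 / 107000 = 2687.757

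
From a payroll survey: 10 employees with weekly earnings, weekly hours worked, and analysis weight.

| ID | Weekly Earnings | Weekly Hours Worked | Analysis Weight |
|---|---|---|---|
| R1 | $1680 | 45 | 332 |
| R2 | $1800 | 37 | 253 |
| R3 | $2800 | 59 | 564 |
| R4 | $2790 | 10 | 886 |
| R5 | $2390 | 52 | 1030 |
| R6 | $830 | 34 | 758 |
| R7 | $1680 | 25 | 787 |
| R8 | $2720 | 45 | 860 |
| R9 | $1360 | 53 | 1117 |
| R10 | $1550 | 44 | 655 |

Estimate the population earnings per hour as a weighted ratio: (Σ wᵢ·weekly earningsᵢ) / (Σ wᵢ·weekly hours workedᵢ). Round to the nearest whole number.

Σ wᵢ·y = 1680×332 + 1800×253 + 2800×564 + 2790×886 + 2390×1030 + 830×758 + 1680×787 + 2720×860 + 1360×1117 + 1550×655
  = 557760 + 455400 + 1579200 + 2471940 + 2461700 + 629140 + 1322160 + 2339200 + 1519120 + 1015250 = 14350870
Σ wᵢ·x = 45×332 + 37×253 + 59×564 + 10×886 + 52×1030 + 34×758 + 25×787 + 45×860 + 53×1117 + 44×655
  = 14940 + 9361 + 33276 + 8860 + 53560 + 25772 + 19675 + 38700 + 59201 + 28820 = 292165
Ratio = 14350870 / 292165 = 49.119059

49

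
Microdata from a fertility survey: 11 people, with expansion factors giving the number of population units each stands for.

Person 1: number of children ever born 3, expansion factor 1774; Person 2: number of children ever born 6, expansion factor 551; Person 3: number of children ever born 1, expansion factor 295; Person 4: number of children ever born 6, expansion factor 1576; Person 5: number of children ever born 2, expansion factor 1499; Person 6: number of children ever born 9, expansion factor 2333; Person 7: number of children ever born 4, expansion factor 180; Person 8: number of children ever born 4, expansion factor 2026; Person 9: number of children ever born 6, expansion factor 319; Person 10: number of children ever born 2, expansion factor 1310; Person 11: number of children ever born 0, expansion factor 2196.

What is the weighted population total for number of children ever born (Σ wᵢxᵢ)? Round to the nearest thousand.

Weighted total = 3×1774 + 6×551 + 1×295 + 6×1576 + 2×1499 + 9×2333 + 4×180 + 4×2026 + 6×319 + 2×1310 + 0×2196
  = 5322 + 3306 + 295 + 9456 + 2998 + 20997 + 720 + 8104 + 1914 + 2620 + 0 = 55732

56000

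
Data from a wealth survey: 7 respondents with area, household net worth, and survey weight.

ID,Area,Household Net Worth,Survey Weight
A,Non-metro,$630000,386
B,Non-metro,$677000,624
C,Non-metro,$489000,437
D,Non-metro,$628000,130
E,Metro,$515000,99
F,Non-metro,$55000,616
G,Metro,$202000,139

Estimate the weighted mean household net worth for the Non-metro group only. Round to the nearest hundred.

453600

Non-metro rows: A, B, C, D, F
Weighted sum = 630000×386 + 677000×624 + 489000×437 + 628000×130 + 55000×616
  = 243180000 + 422448000 + 213693000 + 81640000 + 33880000 = 994841000
Sum of weights = 386 + 624 + 437 + 130 + 616 = 2193
Weighted mean = 994841000 / 2193 = 453643.87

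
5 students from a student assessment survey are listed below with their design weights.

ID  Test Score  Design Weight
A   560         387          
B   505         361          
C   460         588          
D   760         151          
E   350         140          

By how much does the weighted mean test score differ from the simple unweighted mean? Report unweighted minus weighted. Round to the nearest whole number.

15

Unweighted sum = 560 + 505 + 460 + 760 + 350 = 2635
Unweighted mean = 2635 / 5 = 527
Weighted sum = 833265
Sum of weights = 387 + 361 + 588 + 151 + 140 = 1627
Weighted mean = 833265 / 1627 = 512.14813
Difference (unweighted minus weighted) = 14.851875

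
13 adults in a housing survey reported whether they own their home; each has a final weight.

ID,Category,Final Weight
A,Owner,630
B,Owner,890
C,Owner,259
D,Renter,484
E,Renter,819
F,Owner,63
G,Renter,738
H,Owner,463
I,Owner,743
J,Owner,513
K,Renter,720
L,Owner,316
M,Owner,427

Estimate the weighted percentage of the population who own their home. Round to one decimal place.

60.9

Sum of weights for 'Owner' = 630 + 890 + 259 + 63 + 463 + 743 + 513 + 316 + 427 = 4304
Total weight = 7065
Weighted proportion = 4304 / 7065 = 0.60920028 → 60.920028%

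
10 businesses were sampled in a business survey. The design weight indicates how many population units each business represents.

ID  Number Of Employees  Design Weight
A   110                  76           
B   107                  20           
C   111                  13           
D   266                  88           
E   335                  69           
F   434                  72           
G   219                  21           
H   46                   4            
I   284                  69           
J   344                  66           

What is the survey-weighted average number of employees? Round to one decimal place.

274.7

Weighted sum = 110×76 + 107×20 + 111×13 + 266×88 + 335×69 + 434×72 + 219×21 + 46×4 + 284×69 + 344×66
  = 136797
Sum of weights = 76 + 20 + 13 + 88 + 69 + 72 + 21 + 4 + 69 + 66 = 498
Weighted mean = 136797 / 498 = 274.69277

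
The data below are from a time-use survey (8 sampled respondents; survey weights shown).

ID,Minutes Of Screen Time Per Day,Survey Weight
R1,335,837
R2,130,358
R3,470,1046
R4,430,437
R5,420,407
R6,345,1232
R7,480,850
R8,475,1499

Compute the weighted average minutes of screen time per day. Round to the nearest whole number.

Weighted sum = 335×837 + 130×358 + 470×1046 + 430×437 + 420×407 + 345×1232 + 480×850 + 475×1499
  = 280395 + 46540 + 491620 + 187910 + 170940 + 425040 + 408000 + 712025 = 2722470
Sum of weights = 6666
Weighted mean = 2722470 / 6666 = 408.41134

408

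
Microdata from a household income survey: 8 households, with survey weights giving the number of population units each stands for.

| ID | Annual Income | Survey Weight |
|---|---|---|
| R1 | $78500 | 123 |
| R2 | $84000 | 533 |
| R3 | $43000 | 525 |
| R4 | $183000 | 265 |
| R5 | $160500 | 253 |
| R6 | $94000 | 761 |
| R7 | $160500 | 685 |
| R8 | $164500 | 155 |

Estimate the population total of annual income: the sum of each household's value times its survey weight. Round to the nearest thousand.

373078000

Weighted total = 78500×123 + 84000×533 + 43000×525 + 183000×265 + 160500×253 + 94000×761 + 160500×685 + 164500×155
  = 9655500 + 44772000 + 22575000 + 48495000 + 40606500 + 71534000 + 109942500 + 25497500 = 373078000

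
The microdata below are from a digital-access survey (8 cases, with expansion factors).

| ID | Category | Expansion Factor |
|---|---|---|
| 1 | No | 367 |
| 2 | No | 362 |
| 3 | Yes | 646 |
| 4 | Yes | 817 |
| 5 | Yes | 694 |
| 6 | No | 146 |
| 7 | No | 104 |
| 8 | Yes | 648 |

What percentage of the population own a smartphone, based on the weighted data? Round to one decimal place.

74.1

Sum of weights for 'Yes' = 646 + 817 + 694 + 648 = 2805
Total weight = 367 + 362 + 646 + 817 + 694 + 146 + 104 + 648 = 3784
Weighted proportion = 2805 / 3784 = 0.74127907 → 74.127907%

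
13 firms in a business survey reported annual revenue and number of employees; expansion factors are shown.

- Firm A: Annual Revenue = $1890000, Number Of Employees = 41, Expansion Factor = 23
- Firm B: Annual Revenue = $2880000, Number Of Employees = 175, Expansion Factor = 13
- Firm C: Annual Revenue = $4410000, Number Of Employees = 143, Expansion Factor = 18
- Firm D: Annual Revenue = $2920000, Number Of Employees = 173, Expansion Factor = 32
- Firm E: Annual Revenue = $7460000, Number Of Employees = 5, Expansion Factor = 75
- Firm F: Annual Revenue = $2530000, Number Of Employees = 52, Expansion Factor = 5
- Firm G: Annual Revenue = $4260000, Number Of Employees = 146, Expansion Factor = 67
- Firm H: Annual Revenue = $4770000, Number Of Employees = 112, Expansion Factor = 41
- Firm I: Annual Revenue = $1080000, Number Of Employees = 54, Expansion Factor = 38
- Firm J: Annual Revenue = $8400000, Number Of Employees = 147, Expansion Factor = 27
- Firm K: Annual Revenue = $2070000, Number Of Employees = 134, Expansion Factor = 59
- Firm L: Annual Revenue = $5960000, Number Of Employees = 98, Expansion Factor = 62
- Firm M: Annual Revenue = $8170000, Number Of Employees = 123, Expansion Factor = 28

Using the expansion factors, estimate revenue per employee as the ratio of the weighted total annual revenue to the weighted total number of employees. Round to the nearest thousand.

Σ wᵢ·y = 2295120000
Σ wᵢ·x = 49784
Ratio = 2295120000 / 49784 = 46101.559

46000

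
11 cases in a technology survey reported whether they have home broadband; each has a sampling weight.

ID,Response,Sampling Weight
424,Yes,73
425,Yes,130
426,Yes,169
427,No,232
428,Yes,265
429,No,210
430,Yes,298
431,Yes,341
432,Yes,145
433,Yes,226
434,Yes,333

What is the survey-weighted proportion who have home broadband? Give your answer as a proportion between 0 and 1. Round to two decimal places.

0.82

Sum of weights for 'Yes' = 73 + 130 + 169 + 265 + 298 + 341 + 145 + 226 + 333 = 1980
Total weight = 2422
Weighted proportion = 1980 / 2422 = 0.81750619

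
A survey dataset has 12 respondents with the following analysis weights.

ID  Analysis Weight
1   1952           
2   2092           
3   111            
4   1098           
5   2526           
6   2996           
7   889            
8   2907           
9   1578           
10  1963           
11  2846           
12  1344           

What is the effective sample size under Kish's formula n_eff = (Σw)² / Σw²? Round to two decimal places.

9.90

Σ wᵢ = 1952 + 2092 + 111 + 1098 + 2526 + 2996 + 889 + 2907 + 1578 + 1963 + 2846 + 1344 = 22302
Σ wᵢ² = 50251860
n_eff = 22302² / 50251860 = 497379204 / 50251860 = 9.8977272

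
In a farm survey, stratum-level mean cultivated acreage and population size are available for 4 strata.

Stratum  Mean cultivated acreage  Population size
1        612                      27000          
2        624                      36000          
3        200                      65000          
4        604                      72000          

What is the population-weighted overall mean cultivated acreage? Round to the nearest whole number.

477

Σ Nₕ·x̄ₕ = 612×27000 + 624×36000 + 200×65000 + 604×72000
  = 16524000 + 22464000 + 13000000 + 43488000 = 95476000
Σ Nₕ = 27000 + 36000 + 65000 + 72000 = 200000
Overall mean = 95476000 / 200000 = 477.38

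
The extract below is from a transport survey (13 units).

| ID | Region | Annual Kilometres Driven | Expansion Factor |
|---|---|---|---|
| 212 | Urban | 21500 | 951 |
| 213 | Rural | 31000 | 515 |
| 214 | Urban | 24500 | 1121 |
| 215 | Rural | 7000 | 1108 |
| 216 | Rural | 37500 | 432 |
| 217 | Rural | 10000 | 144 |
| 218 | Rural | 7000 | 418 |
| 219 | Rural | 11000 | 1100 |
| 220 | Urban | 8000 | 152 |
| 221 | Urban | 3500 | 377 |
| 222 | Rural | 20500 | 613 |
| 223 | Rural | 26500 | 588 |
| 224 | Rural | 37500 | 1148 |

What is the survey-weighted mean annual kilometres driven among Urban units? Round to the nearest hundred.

Urban rows: 212, 214, 220, 221
Weighted sum = 21500×951 + 24500×1121 + 8000×152 + 3500×377
  = 20446500 + 27464500 + 1216000 + 1319500 = 50446500
Sum of weights = 951 + 1121 + 152 + 377 = 2601
Weighted mean = 50446500 / 2601 = 19395.04

19400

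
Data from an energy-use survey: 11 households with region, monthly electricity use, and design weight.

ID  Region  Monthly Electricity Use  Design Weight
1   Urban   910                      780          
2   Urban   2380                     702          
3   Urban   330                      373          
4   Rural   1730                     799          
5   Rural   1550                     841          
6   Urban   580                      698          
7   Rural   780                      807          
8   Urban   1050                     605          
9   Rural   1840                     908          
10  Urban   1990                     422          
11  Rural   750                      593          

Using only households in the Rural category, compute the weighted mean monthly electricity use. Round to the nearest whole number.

Rural rows: 4, 5, 7, 9, 11
Weighted sum = 1730×799 + 1550×841 + 780×807 + 1840×908 + 750×593
  = 1382270 + 1303550 + 629460 + 1670720 + 444750 = 5430750
Sum of weights = 799 + 841 + 807 + 908 + 593 = 3948
Weighted mean = 5430750 / 3948 = 1375.5699

1376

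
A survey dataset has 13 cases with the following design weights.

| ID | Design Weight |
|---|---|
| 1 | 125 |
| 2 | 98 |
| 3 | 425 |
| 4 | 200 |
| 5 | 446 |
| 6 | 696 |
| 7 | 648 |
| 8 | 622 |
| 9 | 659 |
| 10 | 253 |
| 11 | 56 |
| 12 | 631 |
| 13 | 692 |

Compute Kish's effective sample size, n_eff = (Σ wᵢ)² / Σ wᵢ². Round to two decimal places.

Σ wᵢ = 5551
Σ wᵢ² = 3114425
n_eff = 5551² / 3114425 = 30813601 / 3114425 = 9.8938331

9.89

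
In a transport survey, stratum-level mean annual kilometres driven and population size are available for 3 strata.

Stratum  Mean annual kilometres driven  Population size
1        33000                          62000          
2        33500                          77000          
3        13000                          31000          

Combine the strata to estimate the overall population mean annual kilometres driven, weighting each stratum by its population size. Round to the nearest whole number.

Σ Nₕ·x̄ₕ = 33000×62000 + 33500×77000 + 13000×31000
  = 2046000000 + 2579500000 + 403000000 = 5028500000
Σ Nₕ = 62000 + 77000 + 31000 = 170000
Overall mean = 5028500000 / 170000 = 29579.412

29579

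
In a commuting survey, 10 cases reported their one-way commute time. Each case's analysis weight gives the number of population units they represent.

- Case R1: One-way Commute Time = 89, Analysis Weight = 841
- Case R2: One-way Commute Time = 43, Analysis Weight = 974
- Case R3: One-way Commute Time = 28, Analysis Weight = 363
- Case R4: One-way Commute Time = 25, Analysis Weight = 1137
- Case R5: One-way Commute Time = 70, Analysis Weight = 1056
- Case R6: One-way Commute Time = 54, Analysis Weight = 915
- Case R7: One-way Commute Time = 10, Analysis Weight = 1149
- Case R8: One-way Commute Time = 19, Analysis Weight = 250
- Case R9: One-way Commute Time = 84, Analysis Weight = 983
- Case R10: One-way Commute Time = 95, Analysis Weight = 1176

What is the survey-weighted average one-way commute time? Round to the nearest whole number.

Weighted sum = 89×841 + 43×974 + 28×363 + 25×1137 + 70×1056 + 54×915 + 10×1149 + 19×250 + 84×983 + 95×1176
  = 74849 + 41882 + 10164 + 28425 + 73920 + 49410 + 11490 + 4750 + 82572 + 111720 = 489182
Sum of weights = 841 + 974 + 363 + 1137 + 1056 + 915 + 1149 + 250 + 983 + 1176 = 8844
Weighted mean = 489182 / 8844 = 55.312302

55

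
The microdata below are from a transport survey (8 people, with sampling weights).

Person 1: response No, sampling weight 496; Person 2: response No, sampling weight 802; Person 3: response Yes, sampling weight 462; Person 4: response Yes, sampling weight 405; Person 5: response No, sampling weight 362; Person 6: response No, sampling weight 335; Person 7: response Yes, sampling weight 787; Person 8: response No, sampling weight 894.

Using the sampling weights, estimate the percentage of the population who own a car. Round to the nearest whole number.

36

Sum of weights for 'Yes' = 462 + 405 + 787 = 1654
Total weight = 496 + 802 + 462 + 405 + 362 + 335 + 787 + 894 = 4543
Weighted proportion = 1654 / 4543 = 0.3640766 → 36.40766%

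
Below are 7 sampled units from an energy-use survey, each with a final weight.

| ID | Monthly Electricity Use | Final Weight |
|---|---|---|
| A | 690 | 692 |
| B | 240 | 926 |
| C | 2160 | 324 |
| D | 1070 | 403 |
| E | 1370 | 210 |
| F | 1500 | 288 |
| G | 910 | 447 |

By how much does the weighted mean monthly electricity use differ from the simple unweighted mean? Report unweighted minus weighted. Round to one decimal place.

235.4

Unweighted sum = 690 + 240 + 2160 + 1070 + 1370 + 1500 + 910 = 7940
Unweighted mean = 7940 / 7 = 1134.2857
Weighted sum = 690×692 + 240×926 + 2160×324 + 1070×403 + 1370×210 + 1500×288 + 910×447
  = 477480 + 222240 + 699840 + 431210 + 287700 + 432000 + 406770 = 2957240
Sum of weights = 692 + 926 + 324 + 403 + 210 + 288 + 447 = 3290
Weighted mean = 2957240 / 3290 = 898.85714
Difference (unweighted minus weighted) = 235.42857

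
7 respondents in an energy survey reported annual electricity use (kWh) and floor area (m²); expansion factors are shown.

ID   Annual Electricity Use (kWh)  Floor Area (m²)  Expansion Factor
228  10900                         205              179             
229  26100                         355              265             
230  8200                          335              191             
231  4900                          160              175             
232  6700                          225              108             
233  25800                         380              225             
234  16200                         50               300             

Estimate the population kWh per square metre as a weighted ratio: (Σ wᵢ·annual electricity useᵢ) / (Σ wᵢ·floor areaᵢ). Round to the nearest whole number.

65

Σ wᵢ·y = 22679900
Σ wᵢ·x = 205×179 + 355×265 + 335×191 + 160×175 + 225×108 + 380×225 + 50×300
  = 347555
Ratio = 22679900 / 347555 = 65.255571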